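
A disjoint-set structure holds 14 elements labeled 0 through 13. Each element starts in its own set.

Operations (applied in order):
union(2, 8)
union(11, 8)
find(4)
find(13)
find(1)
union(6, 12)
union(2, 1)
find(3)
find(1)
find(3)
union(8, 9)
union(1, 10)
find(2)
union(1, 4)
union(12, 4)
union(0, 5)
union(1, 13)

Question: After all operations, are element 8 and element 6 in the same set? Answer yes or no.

Step 1: union(2, 8) -> merged; set of 2 now {2, 8}
Step 2: union(11, 8) -> merged; set of 11 now {2, 8, 11}
Step 3: find(4) -> no change; set of 4 is {4}
Step 4: find(13) -> no change; set of 13 is {13}
Step 5: find(1) -> no change; set of 1 is {1}
Step 6: union(6, 12) -> merged; set of 6 now {6, 12}
Step 7: union(2, 1) -> merged; set of 2 now {1, 2, 8, 11}
Step 8: find(3) -> no change; set of 3 is {3}
Step 9: find(1) -> no change; set of 1 is {1, 2, 8, 11}
Step 10: find(3) -> no change; set of 3 is {3}
Step 11: union(8, 9) -> merged; set of 8 now {1, 2, 8, 9, 11}
Step 12: union(1, 10) -> merged; set of 1 now {1, 2, 8, 9, 10, 11}
Step 13: find(2) -> no change; set of 2 is {1, 2, 8, 9, 10, 11}
Step 14: union(1, 4) -> merged; set of 1 now {1, 2, 4, 8, 9, 10, 11}
Step 15: union(12, 4) -> merged; set of 12 now {1, 2, 4, 6, 8, 9, 10, 11, 12}
Step 16: union(0, 5) -> merged; set of 0 now {0, 5}
Step 17: union(1, 13) -> merged; set of 1 now {1, 2, 4, 6, 8, 9, 10, 11, 12, 13}
Set of 8: {1, 2, 4, 6, 8, 9, 10, 11, 12, 13}; 6 is a member.

Answer: yes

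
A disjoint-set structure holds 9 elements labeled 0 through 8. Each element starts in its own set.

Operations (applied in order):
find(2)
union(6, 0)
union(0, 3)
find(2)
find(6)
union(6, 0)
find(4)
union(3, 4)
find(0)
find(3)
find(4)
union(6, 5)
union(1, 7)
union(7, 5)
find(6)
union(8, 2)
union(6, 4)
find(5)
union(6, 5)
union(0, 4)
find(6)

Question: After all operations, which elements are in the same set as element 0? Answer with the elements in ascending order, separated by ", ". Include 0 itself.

Answer: 0, 1, 3, 4, 5, 6, 7

Derivation:
Step 1: find(2) -> no change; set of 2 is {2}
Step 2: union(6, 0) -> merged; set of 6 now {0, 6}
Step 3: union(0, 3) -> merged; set of 0 now {0, 3, 6}
Step 4: find(2) -> no change; set of 2 is {2}
Step 5: find(6) -> no change; set of 6 is {0, 3, 6}
Step 6: union(6, 0) -> already same set; set of 6 now {0, 3, 6}
Step 7: find(4) -> no change; set of 4 is {4}
Step 8: union(3, 4) -> merged; set of 3 now {0, 3, 4, 6}
Step 9: find(0) -> no change; set of 0 is {0, 3, 4, 6}
Step 10: find(3) -> no change; set of 3 is {0, 3, 4, 6}
Step 11: find(4) -> no change; set of 4 is {0, 3, 4, 6}
Step 12: union(6, 5) -> merged; set of 6 now {0, 3, 4, 5, 6}
Step 13: union(1, 7) -> merged; set of 1 now {1, 7}
Step 14: union(7, 5) -> merged; set of 7 now {0, 1, 3, 4, 5, 6, 7}
Step 15: find(6) -> no change; set of 6 is {0, 1, 3, 4, 5, 6, 7}
Step 16: union(8, 2) -> merged; set of 8 now {2, 8}
Step 17: union(6, 4) -> already same set; set of 6 now {0, 1, 3, 4, 5, 6, 7}
Step 18: find(5) -> no change; set of 5 is {0, 1, 3, 4, 5, 6, 7}
Step 19: union(6, 5) -> already same set; set of 6 now {0, 1, 3, 4, 5, 6, 7}
Step 20: union(0, 4) -> already same set; set of 0 now {0, 1, 3, 4, 5, 6, 7}
Step 21: find(6) -> no change; set of 6 is {0, 1, 3, 4, 5, 6, 7}
Component of 0: {0, 1, 3, 4, 5, 6, 7}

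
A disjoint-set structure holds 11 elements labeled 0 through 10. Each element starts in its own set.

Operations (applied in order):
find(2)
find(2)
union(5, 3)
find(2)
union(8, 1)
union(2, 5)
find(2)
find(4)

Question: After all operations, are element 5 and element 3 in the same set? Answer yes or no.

Answer: yes

Derivation:
Step 1: find(2) -> no change; set of 2 is {2}
Step 2: find(2) -> no change; set of 2 is {2}
Step 3: union(5, 3) -> merged; set of 5 now {3, 5}
Step 4: find(2) -> no change; set of 2 is {2}
Step 5: union(8, 1) -> merged; set of 8 now {1, 8}
Step 6: union(2, 5) -> merged; set of 2 now {2, 3, 5}
Step 7: find(2) -> no change; set of 2 is {2, 3, 5}
Step 8: find(4) -> no change; set of 4 is {4}
Set of 5: {2, 3, 5}; 3 is a member.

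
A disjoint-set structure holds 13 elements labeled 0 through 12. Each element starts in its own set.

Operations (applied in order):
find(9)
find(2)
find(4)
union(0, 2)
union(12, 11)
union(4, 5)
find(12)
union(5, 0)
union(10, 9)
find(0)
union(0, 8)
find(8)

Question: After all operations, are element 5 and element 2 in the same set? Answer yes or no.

Answer: yes

Derivation:
Step 1: find(9) -> no change; set of 9 is {9}
Step 2: find(2) -> no change; set of 2 is {2}
Step 3: find(4) -> no change; set of 4 is {4}
Step 4: union(0, 2) -> merged; set of 0 now {0, 2}
Step 5: union(12, 11) -> merged; set of 12 now {11, 12}
Step 6: union(4, 5) -> merged; set of 4 now {4, 5}
Step 7: find(12) -> no change; set of 12 is {11, 12}
Step 8: union(5, 0) -> merged; set of 5 now {0, 2, 4, 5}
Step 9: union(10, 9) -> merged; set of 10 now {9, 10}
Step 10: find(0) -> no change; set of 0 is {0, 2, 4, 5}
Step 11: union(0, 8) -> merged; set of 0 now {0, 2, 4, 5, 8}
Step 12: find(8) -> no change; set of 8 is {0, 2, 4, 5, 8}
Set of 5: {0, 2, 4, 5, 8}; 2 is a member.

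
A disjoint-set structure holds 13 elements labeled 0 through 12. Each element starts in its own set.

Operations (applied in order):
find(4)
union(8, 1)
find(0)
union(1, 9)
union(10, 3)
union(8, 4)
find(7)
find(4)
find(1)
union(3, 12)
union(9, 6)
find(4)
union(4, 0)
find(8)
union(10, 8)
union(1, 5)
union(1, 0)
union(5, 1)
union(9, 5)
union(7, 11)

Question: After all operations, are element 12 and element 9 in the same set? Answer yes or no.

Step 1: find(4) -> no change; set of 4 is {4}
Step 2: union(8, 1) -> merged; set of 8 now {1, 8}
Step 3: find(0) -> no change; set of 0 is {0}
Step 4: union(1, 9) -> merged; set of 1 now {1, 8, 9}
Step 5: union(10, 3) -> merged; set of 10 now {3, 10}
Step 6: union(8, 4) -> merged; set of 8 now {1, 4, 8, 9}
Step 7: find(7) -> no change; set of 7 is {7}
Step 8: find(4) -> no change; set of 4 is {1, 4, 8, 9}
Step 9: find(1) -> no change; set of 1 is {1, 4, 8, 9}
Step 10: union(3, 12) -> merged; set of 3 now {3, 10, 12}
Step 11: union(9, 6) -> merged; set of 9 now {1, 4, 6, 8, 9}
Step 12: find(4) -> no change; set of 4 is {1, 4, 6, 8, 9}
Step 13: union(4, 0) -> merged; set of 4 now {0, 1, 4, 6, 8, 9}
Step 14: find(8) -> no change; set of 8 is {0, 1, 4, 6, 8, 9}
Step 15: union(10, 8) -> merged; set of 10 now {0, 1, 3, 4, 6, 8, 9, 10, 12}
Step 16: union(1, 5) -> merged; set of 1 now {0, 1, 3, 4, 5, 6, 8, 9, 10, 12}
Step 17: union(1, 0) -> already same set; set of 1 now {0, 1, 3, 4, 5, 6, 8, 9, 10, 12}
Step 18: union(5, 1) -> already same set; set of 5 now {0, 1, 3, 4, 5, 6, 8, 9, 10, 12}
Step 19: union(9, 5) -> already same set; set of 9 now {0, 1, 3, 4, 5, 6, 8, 9, 10, 12}
Step 20: union(7, 11) -> merged; set of 7 now {7, 11}
Set of 12: {0, 1, 3, 4, 5, 6, 8, 9, 10, 12}; 9 is a member.

Answer: yes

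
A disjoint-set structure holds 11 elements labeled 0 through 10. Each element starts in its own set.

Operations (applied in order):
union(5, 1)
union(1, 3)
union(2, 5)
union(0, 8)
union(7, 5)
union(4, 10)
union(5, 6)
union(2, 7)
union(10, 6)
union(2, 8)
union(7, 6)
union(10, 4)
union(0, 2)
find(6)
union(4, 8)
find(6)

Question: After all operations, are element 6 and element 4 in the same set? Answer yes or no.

Step 1: union(5, 1) -> merged; set of 5 now {1, 5}
Step 2: union(1, 3) -> merged; set of 1 now {1, 3, 5}
Step 3: union(2, 5) -> merged; set of 2 now {1, 2, 3, 5}
Step 4: union(0, 8) -> merged; set of 0 now {0, 8}
Step 5: union(7, 5) -> merged; set of 7 now {1, 2, 3, 5, 7}
Step 6: union(4, 10) -> merged; set of 4 now {4, 10}
Step 7: union(5, 6) -> merged; set of 5 now {1, 2, 3, 5, 6, 7}
Step 8: union(2, 7) -> already same set; set of 2 now {1, 2, 3, 5, 6, 7}
Step 9: union(10, 6) -> merged; set of 10 now {1, 2, 3, 4, 5, 6, 7, 10}
Step 10: union(2, 8) -> merged; set of 2 now {0, 1, 2, 3, 4, 5, 6, 7, 8, 10}
Step 11: union(7, 6) -> already same set; set of 7 now {0, 1, 2, 3, 4, 5, 6, 7, 8, 10}
Step 12: union(10, 4) -> already same set; set of 10 now {0, 1, 2, 3, 4, 5, 6, 7, 8, 10}
Step 13: union(0, 2) -> already same set; set of 0 now {0, 1, 2, 3, 4, 5, 6, 7, 8, 10}
Step 14: find(6) -> no change; set of 6 is {0, 1, 2, 3, 4, 5, 6, 7, 8, 10}
Step 15: union(4, 8) -> already same set; set of 4 now {0, 1, 2, 3, 4, 5, 6, 7, 8, 10}
Step 16: find(6) -> no change; set of 6 is {0, 1, 2, 3, 4, 5, 6, 7, 8, 10}
Set of 6: {0, 1, 2, 3, 4, 5, 6, 7, 8, 10}; 4 is a member.

Answer: yes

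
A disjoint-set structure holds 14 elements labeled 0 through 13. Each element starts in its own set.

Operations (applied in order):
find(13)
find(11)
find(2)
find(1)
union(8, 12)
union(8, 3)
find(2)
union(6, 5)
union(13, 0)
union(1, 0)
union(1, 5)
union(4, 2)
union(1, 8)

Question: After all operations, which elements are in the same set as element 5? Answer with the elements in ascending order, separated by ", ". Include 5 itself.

Step 1: find(13) -> no change; set of 13 is {13}
Step 2: find(11) -> no change; set of 11 is {11}
Step 3: find(2) -> no change; set of 2 is {2}
Step 4: find(1) -> no change; set of 1 is {1}
Step 5: union(8, 12) -> merged; set of 8 now {8, 12}
Step 6: union(8, 3) -> merged; set of 8 now {3, 8, 12}
Step 7: find(2) -> no change; set of 2 is {2}
Step 8: union(6, 5) -> merged; set of 6 now {5, 6}
Step 9: union(13, 0) -> merged; set of 13 now {0, 13}
Step 10: union(1, 0) -> merged; set of 1 now {0, 1, 13}
Step 11: union(1, 5) -> merged; set of 1 now {0, 1, 5, 6, 13}
Step 12: union(4, 2) -> merged; set of 4 now {2, 4}
Step 13: union(1, 8) -> merged; set of 1 now {0, 1, 3, 5, 6, 8, 12, 13}
Component of 5: {0, 1, 3, 5, 6, 8, 12, 13}

Answer: 0, 1, 3, 5, 6, 8, 12, 13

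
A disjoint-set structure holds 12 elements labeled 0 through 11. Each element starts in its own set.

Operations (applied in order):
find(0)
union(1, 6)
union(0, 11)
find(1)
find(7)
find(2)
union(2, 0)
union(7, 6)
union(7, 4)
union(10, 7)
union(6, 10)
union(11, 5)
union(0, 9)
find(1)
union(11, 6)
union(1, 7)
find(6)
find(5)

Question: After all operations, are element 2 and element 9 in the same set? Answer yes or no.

Answer: yes

Derivation:
Step 1: find(0) -> no change; set of 0 is {0}
Step 2: union(1, 6) -> merged; set of 1 now {1, 6}
Step 3: union(0, 11) -> merged; set of 0 now {0, 11}
Step 4: find(1) -> no change; set of 1 is {1, 6}
Step 5: find(7) -> no change; set of 7 is {7}
Step 6: find(2) -> no change; set of 2 is {2}
Step 7: union(2, 0) -> merged; set of 2 now {0, 2, 11}
Step 8: union(7, 6) -> merged; set of 7 now {1, 6, 7}
Step 9: union(7, 4) -> merged; set of 7 now {1, 4, 6, 7}
Step 10: union(10, 7) -> merged; set of 10 now {1, 4, 6, 7, 10}
Step 11: union(6, 10) -> already same set; set of 6 now {1, 4, 6, 7, 10}
Step 12: union(11, 5) -> merged; set of 11 now {0, 2, 5, 11}
Step 13: union(0, 9) -> merged; set of 0 now {0, 2, 5, 9, 11}
Step 14: find(1) -> no change; set of 1 is {1, 4, 6, 7, 10}
Step 15: union(11, 6) -> merged; set of 11 now {0, 1, 2, 4, 5, 6, 7, 9, 10, 11}
Step 16: union(1, 7) -> already same set; set of 1 now {0, 1, 2, 4, 5, 6, 7, 9, 10, 11}
Step 17: find(6) -> no change; set of 6 is {0, 1, 2, 4, 5, 6, 7, 9, 10, 11}
Step 18: find(5) -> no change; set of 5 is {0, 1, 2, 4, 5, 6, 7, 9, 10, 11}
Set of 2: {0, 1, 2, 4, 5, 6, 7, 9, 10, 11}; 9 is a member.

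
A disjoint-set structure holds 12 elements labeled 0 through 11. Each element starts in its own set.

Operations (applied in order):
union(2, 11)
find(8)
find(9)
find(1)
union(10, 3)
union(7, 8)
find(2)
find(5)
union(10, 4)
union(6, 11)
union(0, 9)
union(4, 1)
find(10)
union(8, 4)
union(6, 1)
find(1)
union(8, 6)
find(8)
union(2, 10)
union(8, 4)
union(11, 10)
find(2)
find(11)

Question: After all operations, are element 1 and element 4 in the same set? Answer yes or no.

Answer: yes

Derivation:
Step 1: union(2, 11) -> merged; set of 2 now {2, 11}
Step 2: find(8) -> no change; set of 8 is {8}
Step 3: find(9) -> no change; set of 9 is {9}
Step 4: find(1) -> no change; set of 1 is {1}
Step 5: union(10, 3) -> merged; set of 10 now {3, 10}
Step 6: union(7, 8) -> merged; set of 7 now {7, 8}
Step 7: find(2) -> no change; set of 2 is {2, 11}
Step 8: find(5) -> no change; set of 5 is {5}
Step 9: union(10, 4) -> merged; set of 10 now {3, 4, 10}
Step 10: union(6, 11) -> merged; set of 6 now {2, 6, 11}
Step 11: union(0, 9) -> merged; set of 0 now {0, 9}
Step 12: union(4, 1) -> merged; set of 4 now {1, 3, 4, 10}
Step 13: find(10) -> no change; set of 10 is {1, 3, 4, 10}
Step 14: union(8, 4) -> merged; set of 8 now {1, 3, 4, 7, 8, 10}
Step 15: union(6, 1) -> merged; set of 6 now {1, 2, 3, 4, 6, 7, 8, 10, 11}
Step 16: find(1) -> no change; set of 1 is {1, 2, 3, 4, 6, 7, 8, 10, 11}
Step 17: union(8, 6) -> already same set; set of 8 now {1, 2, 3, 4, 6, 7, 8, 10, 11}
Step 18: find(8) -> no change; set of 8 is {1, 2, 3, 4, 6, 7, 8, 10, 11}
Step 19: union(2, 10) -> already same set; set of 2 now {1, 2, 3, 4, 6, 7, 8, 10, 11}
Step 20: union(8, 4) -> already same set; set of 8 now {1, 2, 3, 4, 6, 7, 8, 10, 11}
Step 21: union(11, 10) -> already same set; set of 11 now {1, 2, 3, 4, 6, 7, 8, 10, 11}
Step 22: find(2) -> no change; set of 2 is {1, 2, 3, 4, 6, 7, 8, 10, 11}
Step 23: find(11) -> no change; set of 11 is {1, 2, 3, 4, 6, 7, 8, 10, 11}
Set of 1: {1, 2, 3, 4, 6, 7, 8, 10, 11}; 4 is a member.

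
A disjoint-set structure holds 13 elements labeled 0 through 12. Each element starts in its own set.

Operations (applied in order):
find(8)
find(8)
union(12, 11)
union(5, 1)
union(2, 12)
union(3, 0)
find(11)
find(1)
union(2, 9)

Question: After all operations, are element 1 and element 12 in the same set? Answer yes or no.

Step 1: find(8) -> no change; set of 8 is {8}
Step 2: find(8) -> no change; set of 8 is {8}
Step 3: union(12, 11) -> merged; set of 12 now {11, 12}
Step 4: union(5, 1) -> merged; set of 5 now {1, 5}
Step 5: union(2, 12) -> merged; set of 2 now {2, 11, 12}
Step 6: union(3, 0) -> merged; set of 3 now {0, 3}
Step 7: find(11) -> no change; set of 11 is {2, 11, 12}
Step 8: find(1) -> no change; set of 1 is {1, 5}
Step 9: union(2, 9) -> merged; set of 2 now {2, 9, 11, 12}
Set of 1: {1, 5}; 12 is not a member.

Answer: no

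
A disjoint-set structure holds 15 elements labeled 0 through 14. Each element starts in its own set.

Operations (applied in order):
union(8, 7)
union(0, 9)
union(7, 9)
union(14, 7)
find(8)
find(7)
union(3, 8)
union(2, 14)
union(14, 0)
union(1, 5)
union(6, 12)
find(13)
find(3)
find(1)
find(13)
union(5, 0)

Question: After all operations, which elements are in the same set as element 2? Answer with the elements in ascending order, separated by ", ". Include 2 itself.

Answer: 0, 1, 2, 3, 5, 7, 8, 9, 14

Derivation:
Step 1: union(8, 7) -> merged; set of 8 now {7, 8}
Step 2: union(0, 9) -> merged; set of 0 now {0, 9}
Step 3: union(7, 9) -> merged; set of 7 now {0, 7, 8, 9}
Step 4: union(14, 7) -> merged; set of 14 now {0, 7, 8, 9, 14}
Step 5: find(8) -> no change; set of 8 is {0, 7, 8, 9, 14}
Step 6: find(7) -> no change; set of 7 is {0, 7, 8, 9, 14}
Step 7: union(3, 8) -> merged; set of 3 now {0, 3, 7, 8, 9, 14}
Step 8: union(2, 14) -> merged; set of 2 now {0, 2, 3, 7, 8, 9, 14}
Step 9: union(14, 0) -> already same set; set of 14 now {0, 2, 3, 7, 8, 9, 14}
Step 10: union(1, 5) -> merged; set of 1 now {1, 5}
Step 11: union(6, 12) -> merged; set of 6 now {6, 12}
Step 12: find(13) -> no change; set of 13 is {13}
Step 13: find(3) -> no change; set of 3 is {0, 2, 3, 7, 8, 9, 14}
Step 14: find(1) -> no change; set of 1 is {1, 5}
Step 15: find(13) -> no change; set of 13 is {13}
Step 16: union(5, 0) -> merged; set of 5 now {0, 1, 2, 3, 5, 7, 8, 9, 14}
Component of 2: {0, 1, 2, 3, 5, 7, 8, 9, 14}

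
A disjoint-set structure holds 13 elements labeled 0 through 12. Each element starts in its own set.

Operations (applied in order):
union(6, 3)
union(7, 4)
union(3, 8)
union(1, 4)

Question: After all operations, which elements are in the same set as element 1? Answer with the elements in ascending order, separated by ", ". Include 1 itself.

Step 1: union(6, 3) -> merged; set of 6 now {3, 6}
Step 2: union(7, 4) -> merged; set of 7 now {4, 7}
Step 3: union(3, 8) -> merged; set of 3 now {3, 6, 8}
Step 4: union(1, 4) -> merged; set of 1 now {1, 4, 7}
Component of 1: {1, 4, 7}

Answer: 1, 4, 7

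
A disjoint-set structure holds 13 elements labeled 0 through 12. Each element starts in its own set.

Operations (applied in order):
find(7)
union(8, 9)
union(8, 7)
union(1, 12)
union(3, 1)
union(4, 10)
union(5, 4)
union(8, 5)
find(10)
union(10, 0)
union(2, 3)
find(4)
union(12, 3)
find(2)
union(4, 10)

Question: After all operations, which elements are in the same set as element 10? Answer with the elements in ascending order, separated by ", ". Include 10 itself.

Step 1: find(7) -> no change; set of 7 is {7}
Step 2: union(8, 9) -> merged; set of 8 now {8, 9}
Step 3: union(8, 7) -> merged; set of 8 now {7, 8, 9}
Step 4: union(1, 12) -> merged; set of 1 now {1, 12}
Step 5: union(3, 1) -> merged; set of 3 now {1, 3, 12}
Step 6: union(4, 10) -> merged; set of 4 now {4, 10}
Step 7: union(5, 4) -> merged; set of 5 now {4, 5, 10}
Step 8: union(8, 5) -> merged; set of 8 now {4, 5, 7, 8, 9, 10}
Step 9: find(10) -> no change; set of 10 is {4, 5, 7, 8, 9, 10}
Step 10: union(10, 0) -> merged; set of 10 now {0, 4, 5, 7, 8, 9, 10}
Step 11: union(2, 3) -> merged; set of 2 now {1, 2, 3, 12}
Step 12: find(4) -> no change; set of 4 is {0, 4, 5, 7, 8, 9, 10}
Step 13: union(12, 3) -> already same set; set of 12 now {1, 2, 3, 12}
Step 14: find(2) -> no change; set of 2 is {1, 2, 3, 12}
Step 15: union(4, 10) -> already same set; set of 4 now {0, 4, 5, 7, 8, 9, 10}
Component of 10: {0, 4, 5, 7, 8, 9, 10}

Answer: 0, 4, 5, 7, 8, 9, 10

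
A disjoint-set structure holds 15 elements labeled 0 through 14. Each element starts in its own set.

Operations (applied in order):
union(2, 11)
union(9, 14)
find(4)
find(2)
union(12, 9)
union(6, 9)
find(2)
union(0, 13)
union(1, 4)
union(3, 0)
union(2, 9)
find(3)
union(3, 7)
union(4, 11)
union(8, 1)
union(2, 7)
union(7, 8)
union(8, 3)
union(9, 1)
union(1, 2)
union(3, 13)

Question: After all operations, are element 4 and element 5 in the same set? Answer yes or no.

Step 1: union(2, 11) -> merged; set of 2 now {2, 11}
Step 2: union(9, 14) -> merged; set of 9 now {9, 14}
Step 3: find(4) -> no change; set of 4 is {4}
Step 4: find(2) -> no change; set of 2 is {2, 11}
Step 5: union(12, 9) -> merged; set of 12 now {9, 12, 14}
Step 6: union(6, 9) -> merged; set of 6 now {6, 9, 12, 14}
Step 7: find(2) -> no change; set of 2 is {2, 11}
Step 8: union(0, 13) -> merged; set of 0 now {0, 13}
Step 9: union(1, 4) -> merged; set of 1 now {1, 4}
Step 10: union(3, 0) -> merged; set of 3 now {0, 3, 13}
Step 11: union(2, 9) -> merged; set of 2 now {2, 6, 9, 11, 12, 14}
Step 12: find(3) -> no change; set of 3 is {0, 3, 13}
Step 13: union(3, 7) -> merged; set of 3 now {0, 3, 7, 13}
Step 14: union(4, 11) -> merged; set of 4 now {1, 2, 4, 6, 9, 11, 12, 14}
Step 15: union(8, 1) -> merged; set of 8 now {1, 2, 4, 6, 8, 9, 11, 12, 14}
Step 16: union(2, 7) -> merged; set of 2 now {0, 1, 2, 3, 4, 6, 7, 8, 9, 11, 12, 13, 14}
Step 17: union(7, 8) -> already same set; set of 7 now {0, 1, 2, 3, 4, 6, 7, 8, 9, 11, 12, 13, 14}
Step 18: union(8, 3) -> already same set; set of 8 now {0, 1, 2, 3, 4, 6, 7, 8, 9, 11, 12, 13, 14}
Step 19: union(9, 1) -> already same set; set of 9 now {0, 1, 2, 3, 4, 6, 7, 8, 9, 11, 12, 13, 14}
Step 20: union(1, 2) -> already same set; set of 1 now {0, 1, 2, 3, 4, 6, 7, 8, 9, 11, 12, 13, 14}
Step 21: union(3, 13) -> already same set; set of 3 now {0, 1, 2, 3, 4, 6, 7, 8, 9, 11, 12, 13, 14}
Set of 4: {0, 1, 2, 3, 4, 6, 7, 8, 9, 11, 12, 13, 14}; 5 is not a member.

Answer: no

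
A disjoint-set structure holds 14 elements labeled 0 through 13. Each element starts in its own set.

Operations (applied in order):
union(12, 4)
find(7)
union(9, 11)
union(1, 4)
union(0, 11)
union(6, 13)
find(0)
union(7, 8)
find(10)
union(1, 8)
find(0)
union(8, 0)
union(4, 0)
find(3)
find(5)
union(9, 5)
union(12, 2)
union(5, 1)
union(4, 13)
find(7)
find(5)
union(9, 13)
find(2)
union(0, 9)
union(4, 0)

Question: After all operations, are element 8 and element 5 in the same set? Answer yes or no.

Step 1: union(12, 4) -> merged; set of 12 now {4, 12}
Step 2: find(7) -> no change; set of 7 is {7}
Step 3: union(9, 11) -> merged; set of 9 now {9, 11}
Step 4: union(1, 4) -> merged; set of 1 now {1, 4, 12}
Step 5: union(0, 11) -> merged; set of 0 now {0, 9, 11}
Step 6: union(6, 13) -> merged; set of 6 now {6, 13}
Step 7: find(0) -> no change; set of 0 is {0, 9, 11}
Step 8: union(7, 8) -> merged; set of 7 now {7, 8}
Step 9: find(10) -> no change; set of 10 is {10}
Step 10: union(1, 8) -> merged; set of 1 now {1, 4, 7, 8, 12}
Step 11: find(0) -> no change; set of 0 is {0, 9, 11}
Step 12: union(8, 0) -> merged; set of 8 now {0, 1, 4, 7, 8, 9, 11, 12}
Step 13: union(4, 0) -> already same set; set of 4 now {0, 1, 4, 7, 8, 9, 11, 12}
Step 14: find(3) -> no change; set of 3 is {3}
Step 15: find(5) -> no change; set of 5 is {5}
Step 16: union(9, 5) -> merged; set of 9 now {0, 1, 4, 5, 7, 8, 9, 11, 12}
Step 17: union(12, 2) -> merged; set of 12 now {0, 1, 2, 4, 5, 7, 8, 9, 11, 12}
Step 18: union(5, 1) -> already same set; set of 5 now {0, 1, 2, 4, 5, 7, 8, 9, 11, 12}
Step 19: union(4, 13) -> merged; set of 4 now {0, 1, 2, 4, 5, 6, 7, 8, 9, 11, 12, 13}
Step 20: find(7) -> no change; set of 7 is {0, 1, 2, 4, 5, 6, 7, 8, 9, 11, 12, 13}
Step 21: find(5) -> no change; set of 5 is {0, 1, 2, 4, 5, 6, 7, 8, 9, 11, 12, 13}
Step 22: union(9, 13) -> already same set; set of 9 now {0, 1, 2, 4, 5, 6, 7, 8, 9, 11, 12, 13}
Step 23: find(2) -> no change; set of 2 is {0, 1, 2, 4, 5, 6, 7, 8, 9, 11, 12, 13}
Step 24: union(0, 9) -> already same set; set of 0 now {0, 1, 2, 4, 5, 6, 7, 8, 9, 11, 12, 13}
Step 25: union(4, 0) -> already same set; set of 4 now {0, 1, 2, 4, 5, 6, 7, 8, 9, 11, 12, 13}
Set of 8: {0, 1, 2, 4, 5, 6, 7, 8, 9, 11, 12, 13}; 5 is a member.

Answer: yes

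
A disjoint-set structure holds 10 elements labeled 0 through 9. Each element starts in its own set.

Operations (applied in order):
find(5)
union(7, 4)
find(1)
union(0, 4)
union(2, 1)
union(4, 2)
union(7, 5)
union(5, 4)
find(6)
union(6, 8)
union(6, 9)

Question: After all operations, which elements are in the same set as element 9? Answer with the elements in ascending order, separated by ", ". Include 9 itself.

Answer: 6, 8, 9

Derivation:
Step 1: find(5) -> no change; set of 5 is {5}
Step 2: union(7, 4) -> merged; set of 7 now {4, 7}
Step 3: find(1) -> no change; set of 1 is {1}
Step 4: union(0, 4) -> merged; set of 0 now {0, 4, 7}
Step 5: union(2, 1) -> merged; set of 2 now {1, 2}
Step 6: union(4, 2) -> merged; set of 4 now {0, 1, 2, 4, 7}
Step 7: union(7, 5) -> merged; set of 7 now {0, 1, 2, 4, 5, 7}
Step 8: union(5, 4) -> already same set; set of 5 now {0, 1, 2, 4, 5, 7}
Step 9: find(6) -> no change; set of 6 is {6}
Step 10: union(6, 8) -> merged; set of 6 now {6, 8}
Step 11: union(6, 9) -> merged; set of 6 now {6, 8, 9}
Component of 9: {6, 8, 9}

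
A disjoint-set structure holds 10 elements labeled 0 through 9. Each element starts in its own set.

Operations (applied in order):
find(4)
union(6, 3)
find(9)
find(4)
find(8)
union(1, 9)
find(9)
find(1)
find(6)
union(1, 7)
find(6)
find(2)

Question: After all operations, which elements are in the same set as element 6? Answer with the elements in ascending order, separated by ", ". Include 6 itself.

Step 1: find(4) -> no change; set of 4 is {4}
Step 2: union(6, 3) -> merged; set of 6 now {3, 6}
Step 3: find(9) -> no change; set of 9 is {9}
Step 4: find(4) -> no change; set of 4 is {4}
Step 5: find(8) -> no change; set of 8 is {8}
Step 6: union(1, 9) -> merged; set of 1 now {1, 9}
Step 7: find(9) -> no change; set of 9 is {1, 9}
Step 8: find(1) -> no change; set of 1 is {1, 9}
Step 9: find(6) -> no change; set of 6 is {3, 6}
Step 10: union(1, 7) -> merged; set of 1 now {1, 7, 9}
Step 11: find(6) -> no change; set of 6 is {3, 6}
Step 12: find(2) -> no change; set of 2 is {2}
Component of 6: {3, 6}

Answer: 3, 6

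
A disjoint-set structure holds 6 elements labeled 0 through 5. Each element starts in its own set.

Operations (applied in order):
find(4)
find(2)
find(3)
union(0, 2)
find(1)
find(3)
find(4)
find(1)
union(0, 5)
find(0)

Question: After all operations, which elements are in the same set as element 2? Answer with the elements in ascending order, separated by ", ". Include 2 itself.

Answer: 0, 2, 5

Derivation:
Step 1: find(4) -> no change; set of 4 is {4}
Step 2: find(2) -> no change; set of 2 is {2}
Step 3: find(3) -> no change; set of 3 is {3}
Step 4: union(0, 2) -> merged; set of 0 now {0, 2}
Step 5: find(1) -> no change; set of 1 is {1}
Step 6: find(3) -> no change; set of 3 is {3}
Step 7: find(4) -> no change; set of 4 is {4}
Step 8: find(1) -> no change; set of 1 is {1}
Step 9: union(0, 5) -> merged; set of 0 now {0, 2, 5}
Step 10: find(0) -> no change; set of 0 is {0, 2, 5}
Component of 2: {0, 2, 5}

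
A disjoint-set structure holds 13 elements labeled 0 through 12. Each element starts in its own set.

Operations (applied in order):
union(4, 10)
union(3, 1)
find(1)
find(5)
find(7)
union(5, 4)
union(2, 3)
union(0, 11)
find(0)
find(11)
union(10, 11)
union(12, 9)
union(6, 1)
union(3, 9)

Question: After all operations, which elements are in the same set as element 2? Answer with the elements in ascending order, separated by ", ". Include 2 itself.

Answer: 1, 2, 3, 6, 9, 12

Derivation:
Step 1: union(4, 10) -> merged; set of 4 now {4, 10}
Step 2: union(3, 1) -> merged; set of 3 now {1, 3}
Step 3: find(1) -> no change; set of 1 is {1, 3}
Step 4: find(5) -> no change; set of 5 is {5}
Step 5: find(7) -> no change; set of 7 is {7}
Step 6: union(5, 4) -> merged; set of 5 now {4, 5, 10}
Step 7: union(2, 3) -> merged; set of 2 now {1, 2, 3}
Step 8: union(0, 11) -> merged; set of 0 now {0, 11}
Step 9: find(0) -> no change; set of 0 is {0, 11}
Step 10: find(11) -> no change; set of 11 is {0, 11}
Step 11: union(10, 11) -> merged; set of 10 now {0, 4, 5, 10, 11}
Step 12: union(12, 9) -> merged; set of 12 now {9, 12}
Step 13: union(6, 1) -> merged; set of 6 now {1, 2, 3, 6}
Step 14: union(3, 9) -> merged; set of 3 now {1, 2, 3, 6, 9, 12}
Component of 2: {1, 2, 3, 6, 9, 12}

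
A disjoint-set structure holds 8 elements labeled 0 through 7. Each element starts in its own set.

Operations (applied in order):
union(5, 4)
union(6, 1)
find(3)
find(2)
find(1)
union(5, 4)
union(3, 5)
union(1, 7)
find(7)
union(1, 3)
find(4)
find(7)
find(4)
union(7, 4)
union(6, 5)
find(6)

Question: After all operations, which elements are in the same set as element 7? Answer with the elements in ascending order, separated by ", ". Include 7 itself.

Answer: 1, 3, 4, 5, 6, 7

Derivation:
Step 1: union(5, 4) -> merged; set of 5 now {4, 5}
Step 2: union(6, 1) -> merged; set of 6 now {1, 6}
Step 3: find(3) -> no change; set of 3 is {3}
Step 4: find(2) -> no change; set of 2 is {2}
Step 5: find(1) -> no change; set of 1 is {1, 6}
Step 6: union(5, 4) -> already same set; set of 5 now {4, 5}
Step 7: union(3, 5) -> merged; set of 3 now {3, 4, 5}
Step 8: union(1, 7) -> merged; set of 1 now {1, 6, 7}
Step 9: find(7) -> no change; set of 7 is {1, 6, 7}
Step 10: union(1, 3) -> merged; set of 1 now {1, 3, 4, 5, 6, 7}
Step 11: find(4) -> no change; set of 4 is {1, 3, 4, 5, 6, 7}
Step 12: find(7) -> no change; set of 7 is {1, 3, 4, 5, 6, 7}
Step 13: find(4) -> no change; set of 4 is {1, 3, 4, 5, 6, 7}
Step 14: union(7, 4) -> already same set; set of 7 now {1, 3, 4, 5, 6, 7}
Step 15: union(6, 5) -> already same set; set of 6 now {1, 3, 4, 5, 6, 7}
Step 16: find(6) -> no change; set of 6 is {1, 3, 4, 5, 6, 7}
Component of 7: {1, 3, 4, 5, 6, 7}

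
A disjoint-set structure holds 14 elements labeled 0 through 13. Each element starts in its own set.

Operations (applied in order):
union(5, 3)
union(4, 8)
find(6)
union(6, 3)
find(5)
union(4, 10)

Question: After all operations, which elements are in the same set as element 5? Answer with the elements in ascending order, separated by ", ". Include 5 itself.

Step 1: union(5, 3) -> merged; set of 5 now {3, 5}
Step 2: union(4, 8) -> merged; set of 4 now {4, 8}
Step 3: find(6) -> no change; set of 6 is {6}
Step 4: union(6, 3) -> merged; set of 6 now {3, 5, 6}
Step 5: find(5) -> no change; set of 5 is {3, 5, 6}
Step 6: union(4, 10) -> merged; set of 4 now {4, 8, 10}
Component of 5: {3, 5, 6}

Answer: 3, 5, 6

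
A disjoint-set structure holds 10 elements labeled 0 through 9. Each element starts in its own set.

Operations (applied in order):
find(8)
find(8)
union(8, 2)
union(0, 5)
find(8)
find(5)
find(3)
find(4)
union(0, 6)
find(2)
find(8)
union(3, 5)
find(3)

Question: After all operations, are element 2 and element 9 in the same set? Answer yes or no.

Step 1: find(8) -> no change; set of 8 is {8}
Step 2: find(8) -> no change; set of 8 is {8}
Step 3: union(8, 2) -> merged; set of 8 now {2, 8}
Step 4: union(0, 5) -> merged; set of 0 now {0, 5}
Step 5: find(8) -> no change; set of 8 is {2, 8}
Step 6: find(5) -> no change; set of 5 is {0, 5}
Step 7: find(3) -> no change; set of 3 is {3}
Step 8: find(4) -> no change; set of 4 is {4}
Step 9: union(0, 6) -> merged; set of 0 now {0, 5, 6}
Step 10: find(2) -> no change; set of 2 is {2, 8}
Step 11: find(8) -> no change; set of 8 is {2, 8}
Step 12: union(3, 5) -> merged; set of 3 now {0, 3, 5, 6}
Step 13: find(3) -> no change; set of 3 is {0, 3, 5, 6}
Set of 2: {2, 8}; 9 is not a member.

Answer: no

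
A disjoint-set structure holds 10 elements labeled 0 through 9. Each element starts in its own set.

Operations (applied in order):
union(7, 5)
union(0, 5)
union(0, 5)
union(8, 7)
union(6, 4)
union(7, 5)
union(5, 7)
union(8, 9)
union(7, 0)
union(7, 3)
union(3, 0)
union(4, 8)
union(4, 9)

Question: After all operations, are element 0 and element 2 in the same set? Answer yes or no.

Step 1: union(7, 5) -> merged; set of 7 now {5, 7}
Step 2: union(0, 5) -> merged; set of 0 now {0, 5, 7}
Step 3: union(0, 5) -> already same set; set of 0 now {0, 5, 7}
Step 4: union(8, 7) -> merged; set of 8 now {0, 5, 7, 8}
Step 5: union(6, 4) -> merged; set of 6 now {4, 6}
Step 6: union(7, 5) -> already same set; set of 7 now {0, 5, 7, 8}
Step 7: union(5, 7) -> already same set; set of 5 now {0, 5, 7, 8}
Step 8: union(8, 9) -> merged; set of 8 now {0, 5, 7, 8, 9}
Step 9: union(7, 0) -> already same set; set of 7 now {0, 5, 7, 8, 9}
Step 10: union(7, 3) -> merged; set of 7 now {0, 3, 5, 7, 8, 9}
Step 11: union(3, 0) -> already same set; set of 3 now {0, 3, 5, 7, 8, 9}
Step 12: union(4, 8) -> merged; set of 4 now {0, 3, 4, 5, 6, 7, 8, 9}
Step 13: union(4, 9) -> already same set; set of 4 now {0, 3, 4, 5, 6, 7, 8, 9}
Set of 0: {0, 3, 4, 5, 6, 7, 8, 9}; 2 is not a member.

Answer: no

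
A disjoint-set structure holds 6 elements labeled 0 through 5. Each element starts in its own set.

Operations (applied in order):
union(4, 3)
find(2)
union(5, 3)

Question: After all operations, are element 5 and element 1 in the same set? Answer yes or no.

Answer: no

Derivation:
Step 1: union(4, 3) -> merged; set of 4 now {3, 4}
Step 2: find(2) -> no change; set of 2 is {2}
Step 3: union(5, 3) -> merged; set of 5 now {3, 4, 5}
Set of 5: {3, 4, 5}; 1 is not a member.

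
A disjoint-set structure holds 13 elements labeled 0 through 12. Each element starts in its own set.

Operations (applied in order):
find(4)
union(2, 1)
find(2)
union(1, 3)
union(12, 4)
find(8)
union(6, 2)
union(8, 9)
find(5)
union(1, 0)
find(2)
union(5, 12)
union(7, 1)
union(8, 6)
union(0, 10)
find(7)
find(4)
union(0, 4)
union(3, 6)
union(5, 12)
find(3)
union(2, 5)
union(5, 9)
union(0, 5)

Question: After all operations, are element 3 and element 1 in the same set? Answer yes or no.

Step 1: find(4) -> no change; set of 4 is {4}
Step 2: union(2, 1) -> merged; set of 2 now {1, 2}
Step 3: find(2) -> no change; set of 2 is {1, 2}
Step 4: union(1, 3) -> merged; set of 1 now {1, 2, 3}
Step 5: union(12, 4) -> merged; set of 12 now {4, 12}
Step 6: find(8) -> no change; set of 8 is {8}
Step 7: union(6, 2) -> merged; set of 6 now {1, 2, 3, 6}
Step 8: union(8, 9) -> merged; set of 8 now {8, 9}
Step 9: find(5) -> no change; set of 5 is {5}
Step 10: union(1, 0) -> merged; set of 1 now {0, 1, 2, 3, 6}
Step 11: find(2) -> no change; set of 2 is {0, 1, 2, 3, 6}
Step 12: union(5, 12) -> merged; set of 5 now {4, 5, 12}
Step 13: union(7, 1) -> merged; set of 7 now {0, 1, 2, 3, 6, 7}
Step 14: union(8, 6) -> merged; set of 8 now {0, 1, 2, 3, 6, 7, 8, 9}
Step 15: union(0, 10) -> merged; set of 0 now {0, 1, 2, 3, 6, 7, 8, 9, 10}
Step 16: find(7) -> no change; set of 7 is {0, 1, 2, 3, 6, 7, 8, 9, 10}
Step 17: find(4) -> no change; set of 4 is {4, 5, 12}
Step 18: union(0, 4) -> merged; set of 0 now {0, 1, 2, 3, 4, 5, 6, 7, 8, 9, 10, 12}
Step 19: union(3, 6) -> already same set; set of 3 now {0, 1, 2, 3, 4, 5, 6, 7, 8, 9, 10, 12}
Step 20: union(5, 12) -> already same set; set of 5 now {0, 1, 2, 3, 4, 5, 6, 7, 8, 9, 10, 12}
Step 21: find(3) -> no change; set of 3 is {0, 1, 2, 3, 4, 5, 6, 7, 8, 9, 10, 12}
Step 22: union(2, 5) -> already same set; set of 2 now {0, 1, 2, 3, 4, 5, 6, 7, 8, 9, 10, 12}
Step 23: union(5, 9) -> already same set; set of 5 now {0, 1, 2, 3, 4, 5, 6, 7, 8, 9, 10, 12}
Step 24: union(0, 5) -> already same set; set of 0 now {0, 1, 2, 3, 4, 5, 6, 7, 8, 9, 10, 12}
Set of 3: {0, 1, 2, 3, 4, 5, 6, 7, 8, 9, 10, 12}; 1 is a member.

Answer: yes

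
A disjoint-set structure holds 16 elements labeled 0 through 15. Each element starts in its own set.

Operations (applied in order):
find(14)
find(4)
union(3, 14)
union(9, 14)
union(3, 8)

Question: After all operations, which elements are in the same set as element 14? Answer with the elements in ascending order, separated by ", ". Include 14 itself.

Step 1: find(14) -> no change; set of 14 is {14}
Step 2: find(4) -> no change; set of 4 is {4}
Step 3: union(3, 14) -> merged; set of 3 now {3, 14}
Step 4: union(9, 14) -> merged; set of 9 now {3, 9, 14}
Step 5: union(3, 8) -> merged; set of 3 now {3, 8, 9, 14}
Component of 14: {3, 8, 9, 14}

Answer: 3, 8, 9, 14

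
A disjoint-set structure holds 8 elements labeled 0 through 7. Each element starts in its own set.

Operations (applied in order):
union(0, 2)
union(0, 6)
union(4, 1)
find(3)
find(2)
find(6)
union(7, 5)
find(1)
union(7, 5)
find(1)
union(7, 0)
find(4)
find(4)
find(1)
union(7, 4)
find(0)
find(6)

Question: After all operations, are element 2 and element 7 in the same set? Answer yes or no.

Step 1: union(0, 2) -> merged; set of 0 now {0, 2}
Step 2: union(0, 6) -> merged; set of 0 now {0, 2, 6}
Step 3: union(4, 1) -> merged; set of 4 now {1, 4}
Step 4: find(3) -> no change; set of 3 is {3}
Step 5: find(2) -> no change; set of 2 is {0, 2, 6}
Step 6: find(6) -> no change; set of 6 is {0, 2, 6}
Step 7: union(7, 5) -> merged; set of 7 now {5, 7}
Step 8: find(1) -> no change; set of 1 is {1, 4}
Step 9: union(7, 5) -> already same set; set of 7 now {5, 7}
Step 10: find(1) -> no change; set of 1 is {1, 4}
Step 11: union(7, 0) -> merged; set of 7 now {0, 2, 5, 6, 7}
Step 12: find(4) -> no change; set of 4 is {1, 4}
Step 13: find(4) -> no change; set of 4 is {1, 4}
Step 14: find(1) -> no change; set of 1 is {1, 4}
Step 15: union(7, 4) -> merged; set of 7 now {0, 1, 2, 4, 5, 6, 7}
Step 16: find(0) -> no change; set of 0 is {0, 1, 2, 4, 5, 6, 7}
Step 17: find(6) -> no change; set of 6 is {0, 1, 2, 4, 5, 6, 7}
Set of 2: {0, 1, 2, 4, 5, 6, 7}; 7 is a member.

Answer: yes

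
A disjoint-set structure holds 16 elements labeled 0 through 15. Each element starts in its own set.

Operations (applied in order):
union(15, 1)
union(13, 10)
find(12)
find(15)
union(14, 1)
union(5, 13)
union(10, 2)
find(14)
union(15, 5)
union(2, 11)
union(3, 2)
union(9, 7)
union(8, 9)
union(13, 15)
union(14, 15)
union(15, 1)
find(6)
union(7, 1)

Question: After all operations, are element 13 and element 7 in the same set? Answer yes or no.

Answer: yes

Derivation:
Step 1: union(15, 1) -> merged; set of 15 now {1, 15}
Step 2: union(13, 10) -> merged; set of 13 now {10, 13}
Step 3: find(12) -> no change; set of 12 is {12}
Step 4: find(15) -> no change; set of 15 is {1, 15}
Step 5: union(14, 1) -> merged; set of 14 now {1, 14, 15}
Step 6: union(5, 13) -> merged; set of 5 now {5, 10, 13}
Step 7: union(10, 2) -> merged; set of 10 now {2, 5, 10, 13}
Step 8: find(14) -> no change; set of 14 is {1, 14, 15}
Step 9: union(15, 5) -> merged; set of 15 now {1, 2, 5, 10, 13, 14, 15}
Step 10: union(2, 11) -> merged; set of 2 now {1, 2, 5, 10, 11, 13, 14, 15}
Step 11: union(3, 2) -> merged; set of 3 now {1, 2, 3, 5, 10, 11, 13, 14, 15}
Step 12: union(9, 7) -> merged; set of 9 now {7, 9}
Step 13: union(8, 9) -> merged; set of 8 now {7, 8, 9}
Step 14: union(13, 15) -> already same set; set of 13 now {1, 2, 3, 5, 10, 11, 13, 14, 15}
Step 15: union(14, 15) -> already same set; set of 14 now {1, 2, 3, 5, 10, 11, 13, 14, 15}
Step 16: union(15, 1) -> already same set; set of 15 now {1, 2, 3, 5, 10, 11, 13, 14, 15}
Step 17: find(6) -> no change; set of 6 is {6}
Step 18: union(7, 1) -> merged; set of 7 now {1, 2, 3, 5, 7, 8, 9, 10, 11, 13, 14, 15}
Set of 13: {1, 2, 3, 5, 7, 8, 9, 10, 11, 13, 14, 15}; 7 is a member.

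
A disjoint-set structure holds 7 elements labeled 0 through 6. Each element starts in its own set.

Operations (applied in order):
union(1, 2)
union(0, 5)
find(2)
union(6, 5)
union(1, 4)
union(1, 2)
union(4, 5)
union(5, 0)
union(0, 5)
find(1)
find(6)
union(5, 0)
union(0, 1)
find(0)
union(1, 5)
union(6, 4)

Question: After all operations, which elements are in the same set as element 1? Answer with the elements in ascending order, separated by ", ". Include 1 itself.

Step 1: union(1, 2) -> merged; set of 1 now {1, 2}
Step 2: union(0, 5) -> merged; set of 0 now {0, 5}
Step 3: find(2) -> no change; set of 2 is {1, 2}
Step 4: union(6, 5) -> merged; set of 6 now {0, 5, 6}
Step 5: union(1, 4) -> merged; set of 1 now {1, 2, 4}
Step 6: union(1, 2) -> already same set; set of 1 now {1, 2, 4}
Step 7: union(4, 5) -> merged; set of 4 now {0, 1, 2, 4, 5, 6}
Step 8: union(5, 0) -> already same set; set of 5 now {0, 1, 2, 4, 5, 6}
Step 9: union(0, 5) -> already same set; set of 0 now {0, 1, 2, 4, 5, 6}
Step 10: find(1) -> no change; set of 1 is {0, 1, 2, 4, 5, 6}
Step 11: find(6) -> no change; set of 6 is {0, 1, 2, 4, 5, 6}
Step 12: union(5, 0) -> already same set; set of 5 now {0, 1, 2, 4, 5, 6}
Step 13: union(0, 1) -> already same set; set of 0 now {0, 1, 2, 4, 5, 6}
Step 14: find(0) -> no change; set of 0 is {0, 1, 2, 4, 5, 6}
Step 15: union(1, 5) -> already same set; set of 1 now {0, 1, 2, 4, 5, 6}
Step 16: union(6, 4) -> already same set; set of 6 now {0, 1, 2, 4, 5, 6}
Component of 1: {0, 1, 2, 4, 5, 6}

Answer: 0, 1, 2, 4, 5, 6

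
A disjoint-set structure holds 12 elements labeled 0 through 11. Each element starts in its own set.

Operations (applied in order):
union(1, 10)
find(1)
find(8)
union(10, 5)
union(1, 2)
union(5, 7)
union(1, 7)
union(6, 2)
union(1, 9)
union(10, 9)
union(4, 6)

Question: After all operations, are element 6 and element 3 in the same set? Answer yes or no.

Step 1: union(1, 10) -> merged; set of 1 now {1, 10}
Step 2: find(1) -> no change; set of 1 is {1, 10}
Step 3: find(8) -> no change; set of 8 is {8}
Step 4: union(10, 5) -> merged; set of 10 now {1, 5, 10}
Step 5: union(1, 2) -> merged; set of 1 now {1, 2, 5, 10}
Step 6: union(5, 7) -> merged; set of 5 now {1, 2, 5, 7, 10}
Step 7: union(1, 7) -> already same set; set of 1 now {1, 2, 5, 7, 10}
Step 8: union(6, 2) -> merged; set of 6 now {1, 2, 5, 6, 7, 10}
Step 9: union(1, 9) -> merged; set of 1 now {1, 2, 5, 6, 7, 9, 10}
Step 10: union(10, 9) -> already same set; set of 10 now {1, 2, 5, 6, 7, 9, 10}
Step 11: union(4, 6) -> merged; set of 4 now {1, 2, 4, 5, 6, 7, 9, 10}
Set of 6: {1, 2, 4, 5, 6, 7, 9, 10}; 3 is not a member.

Answer: no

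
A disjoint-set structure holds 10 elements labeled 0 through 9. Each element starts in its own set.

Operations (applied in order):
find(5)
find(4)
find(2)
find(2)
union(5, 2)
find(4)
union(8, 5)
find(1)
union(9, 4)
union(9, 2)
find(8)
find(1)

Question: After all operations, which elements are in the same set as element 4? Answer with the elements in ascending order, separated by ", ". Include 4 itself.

Step 1: find(5) -> no change; set of 5 is {5}
Step 2: find(4) -> no change; set of 4 is {4}
Step 3: find(2) -> no change; set of 2 is {2}
Step 4: find(2) -> no change; set of 2 is {2}
Step 5: union(5, 2) -> merged; set of 5 now {2, 5}
Step 6: find(4) -> no change; set of 4 is {4}
Step 7: union(8, 5) -> merged; set of 8 now {2, 5, 8}
Step 8: find(1) -> no change; set of 1 is {1}
Step 9: union(9, 4) -> merged; set of 9 now {4, 9}
Step 10: union(9, 2) -> merged; set of 9 now {2, 4, 5, 8, 9}
Step 11: find(8) -> no change; set of 8 is {2, 4, 5, 8, 9}
Step 12: find(1) -> no change; set of 1 is {1}
Component of 4: {2, 4, 5, 8, 9}

Answer: 2, 4, 5, 8, 9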